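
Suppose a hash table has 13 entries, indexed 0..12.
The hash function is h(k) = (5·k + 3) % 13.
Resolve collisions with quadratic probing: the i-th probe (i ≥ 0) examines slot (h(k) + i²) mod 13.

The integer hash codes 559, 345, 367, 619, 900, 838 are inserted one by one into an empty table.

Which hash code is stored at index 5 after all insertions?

367

559 hashes to 3; slot 3 is free → place at 3.
345 hashes to 12; slot 12 is free → place at 12.
367 hashes to 5; slot 5 is free → place at 5.
619 hashes to 4; slot 4 is free → place at 4.
900 hashes to 5; 5 taken → place at 6.
838 hashes to 7; slot 7 is free → place at 7.
Table: [-, -, -, 559, 619, 367, 900, 838, -, -, -, -, 345]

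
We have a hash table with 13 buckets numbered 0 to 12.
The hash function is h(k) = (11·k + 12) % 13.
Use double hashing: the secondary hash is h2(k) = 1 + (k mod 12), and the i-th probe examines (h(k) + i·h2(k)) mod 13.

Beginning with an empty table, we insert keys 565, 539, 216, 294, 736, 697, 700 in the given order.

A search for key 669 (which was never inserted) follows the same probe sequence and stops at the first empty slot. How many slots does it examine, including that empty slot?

2

Insert 565: h=0, slot 0 empty => index 0.
Insert 539: h=0, h2=12, slot 0 occupied => index 12.
Insert 216: h=9, slot 9 empty => index 9.
Insert 294: h=9, h2=7, slot 9 occupied => index 3.
Insert 736: h=9, h2=5, slot 9 occupied => index 1.
Insert 697: h=9, h2=2, slot 9 occupied => index 11.
Insert 700: h=3, h2=5, slot 3 occupied => index 8.
Table: [565, 736, ∅, 294, ∅, ∅, ∅, ∅, 700, 216, ∅, 697, 539]
Lookup 669: h=0, h2=10, probe 0,10 → slot 10 empty, not found.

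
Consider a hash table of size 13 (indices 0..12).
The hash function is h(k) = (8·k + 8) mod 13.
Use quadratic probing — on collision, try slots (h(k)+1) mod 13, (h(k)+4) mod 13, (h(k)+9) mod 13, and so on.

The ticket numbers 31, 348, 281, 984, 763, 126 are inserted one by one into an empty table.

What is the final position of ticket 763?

31 hashes to 9; slot 9 is free => place at 9.
348 hashes to 10; slot 10 is free => place at 10.
281 hashes to 7; slot 7 is free => place at 7.
984 hashes to 2; slot 2 is free => place at 2.
763 hashes to 2; 2 taken => place at 3.
126 hashes to 2; 2,3 taken => place at 6.
Table: [-, -, 984, 763, -, -, 126, 281, -, 31, 348, -, -]

3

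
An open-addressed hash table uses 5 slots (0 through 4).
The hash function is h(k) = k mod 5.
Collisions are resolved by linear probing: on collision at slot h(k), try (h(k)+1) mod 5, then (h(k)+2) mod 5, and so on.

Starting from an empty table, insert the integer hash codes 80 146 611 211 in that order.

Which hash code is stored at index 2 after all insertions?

80: h=0 => slot 0
146: h=1 => slot 1
611: h=1, probe 1,2 => slot 2
211: h=1, probe 1,2,3 => slot 3
Table: [80, 146, 611, 211, ∅]

611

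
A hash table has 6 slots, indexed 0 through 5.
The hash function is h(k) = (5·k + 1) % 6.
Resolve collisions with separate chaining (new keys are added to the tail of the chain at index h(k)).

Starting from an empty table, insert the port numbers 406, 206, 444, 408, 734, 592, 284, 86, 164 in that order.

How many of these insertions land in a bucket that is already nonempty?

6

406 -> bucket 3
206 -> bucket 5
444 -> bucket 1
408 -> bucket 1 (collision)
734 -> bucket 5 (collision)
592 -> bucket 3 (collision)
284 -> bucket 5 (collision)
86 -> bucket 5 (collision)
164 -> bucket 5 (collision)
Final buckets:
0: -
1: 444 -> 408
2: -
3: 406 -> 592
4: -
5: 206 -> 734 -> 284 -> 86 -> 164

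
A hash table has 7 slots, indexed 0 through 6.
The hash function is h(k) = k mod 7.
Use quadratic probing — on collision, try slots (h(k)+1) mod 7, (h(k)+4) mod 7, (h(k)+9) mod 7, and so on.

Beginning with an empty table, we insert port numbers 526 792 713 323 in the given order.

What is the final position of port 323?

Insert 526: h=1, slot 1 empty -> index 1.
Insert 792: h=1, slot 1 occupied -> index 2.
Insert 713: h=6, slot 6 empty -> index 6.
Insert 323: h=1, slots 1,2 occupied -> index 5.
Table: [∅, 526, 792, ∅, ∅, 323, 713]

5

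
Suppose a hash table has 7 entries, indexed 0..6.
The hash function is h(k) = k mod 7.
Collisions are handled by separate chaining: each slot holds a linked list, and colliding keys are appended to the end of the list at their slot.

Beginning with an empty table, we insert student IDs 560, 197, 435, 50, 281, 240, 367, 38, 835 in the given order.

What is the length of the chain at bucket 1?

4

560 -> bucket 0
197 -> bucket 1
435 -> bucket 1 (collision)
50 -> bucket 1 (collision)
281 -> bucket 1 (collision)
240 -> bucket 2
367 -> bucket 3
38 -> bucket 3 (collision)
835 -> bucket 2 (collision)
Final buckets:
0: 560
1: 197 -> 435 -> 50 -> 281
2: 240 -> 835
3: 367 -> 38
4: —
5: —
6: —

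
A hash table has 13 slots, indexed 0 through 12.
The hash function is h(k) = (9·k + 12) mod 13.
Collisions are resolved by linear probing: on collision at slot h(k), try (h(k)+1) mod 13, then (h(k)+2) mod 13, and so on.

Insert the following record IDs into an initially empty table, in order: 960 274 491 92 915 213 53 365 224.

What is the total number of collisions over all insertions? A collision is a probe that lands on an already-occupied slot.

960: h=7 -> slot 7
274: h=8 -> slot 8
491: h=11 -> slot 11
92: h=8, probe 8,9 -> slot 9
915: h=5 -> slot 5
213: h=5, probe 5,6 -> slot 6
53: h=8, probe 8,9,10 -> slot 10
365: h=8, probe 8,9,10,11,12 -> slot 12
224: h=0 -> slot 0
Table: [224, -, -, -, -, 915, 213, 960, 274, 92, 53, 491, 365]

8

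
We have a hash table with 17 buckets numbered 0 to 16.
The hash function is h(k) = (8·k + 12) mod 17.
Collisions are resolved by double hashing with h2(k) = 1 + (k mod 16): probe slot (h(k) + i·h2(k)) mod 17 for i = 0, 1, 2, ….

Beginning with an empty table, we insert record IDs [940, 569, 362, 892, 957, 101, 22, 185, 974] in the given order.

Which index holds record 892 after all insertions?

940: h=1 → slot 1
569: h=8 → slot 8
362: h=1, h2=11, probe 1,12 → slot 12
892: h=8, h2=13, probe 8,4 → slot 4
957: h=1, h2=14, probe 1,15 → slot 15
101: h=4, h2=6, probe 4,10 → slot 10
22: h=1, h2=7, probe 1,8,15,5 → slot 5
185: h=13 → slot 13
974: h=1, h2=15, probe 1,16 → slot 16
Table: [-, 940, -, -, 892, 22, -, -, 569, -, 101, -, 362, 185, -, 957, 974]

4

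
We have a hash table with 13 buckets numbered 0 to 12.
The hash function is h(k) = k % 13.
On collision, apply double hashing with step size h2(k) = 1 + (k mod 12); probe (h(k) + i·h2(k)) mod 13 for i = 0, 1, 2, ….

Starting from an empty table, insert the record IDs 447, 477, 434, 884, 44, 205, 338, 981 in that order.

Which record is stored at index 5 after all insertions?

447 hashes to 5; slot 5 is free => place at 5.
477 hashes to 9; slot 9 is free => place at 9.
434 hashes to 5, h2=3; 5 taken => place at 8.
884 hashes to 0; slot 0 is free => place at 0.
44 hashes to 5, h2=9; 5 taken => place at 1.
205 hashes to 10; slot 10 is free => place at 10.
338 hashes to 0, h2=3; 0 taken => place at 3.
981 hashes to 6; slot 6 is free => place at 6.
Table: [884, 44, ∅, 338, ∅, 447, 981, ∅, 434, 477, 205, ∅, ∅]

447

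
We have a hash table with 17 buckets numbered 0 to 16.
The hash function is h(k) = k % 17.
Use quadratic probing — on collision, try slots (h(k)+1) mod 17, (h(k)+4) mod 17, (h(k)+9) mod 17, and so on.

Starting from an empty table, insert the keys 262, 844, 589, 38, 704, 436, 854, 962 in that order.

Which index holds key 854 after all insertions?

262 hashes to 7; slot 7 is free → place at 7.
844 hashes to 11; slot 11 is free → place at 11.
589 hashes to 11; 11 taken → place at 12.
38 hashes to 4; slot 4 is free → place at 4.
704 hashes to 7; 7 taken → place at 8.
436 hashes to 11; 11,12 taken → place at 15.
854 hashes to 4; 4 taken → place at 5.
962 hashes to 10; slot 10 is free → place at 10.
Table: [∅, ∅, ∅, ∅, 38, 854, ∅, 262, 704, ∅, 962, 844, 589, ∅, ∅, 436, ∅]

5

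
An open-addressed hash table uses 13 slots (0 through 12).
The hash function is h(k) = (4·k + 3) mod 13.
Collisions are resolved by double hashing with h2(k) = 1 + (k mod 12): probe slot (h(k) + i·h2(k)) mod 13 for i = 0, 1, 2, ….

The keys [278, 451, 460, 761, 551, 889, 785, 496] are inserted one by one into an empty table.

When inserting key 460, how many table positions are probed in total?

Insert 278: h=10, slot 10 empty → index 10.
Insert 451: h=0, slot 0 empty → index 0.
Insert 460: h=10, h2=5, slot 10 occupied → index 2.
Insert 761: h=5, slot 5 empty → index 5.
Insert 551: h=10, h2=12, slot 10 occupied → index 9.
Insert 889: h=10, h2=2, slot 10 occupied → index 12.
Insert 785: h=10, h2=6, slot 10 occupied → index 3.
Insert 496: h=11, slot 11 empty → index 11.
Table: [451, _, 460, 785, _, 761, _, _, _, 551, 278, 496, 889]

2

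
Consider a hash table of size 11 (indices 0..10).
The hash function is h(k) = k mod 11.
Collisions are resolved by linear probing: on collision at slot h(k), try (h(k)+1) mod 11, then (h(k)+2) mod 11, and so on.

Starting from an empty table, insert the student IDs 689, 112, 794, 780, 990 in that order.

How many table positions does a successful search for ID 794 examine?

689 hashes to 7; slot 7 is free => place at 7.
112 hashes to 2; slot 2 is free => place at 2.
794 hashes to 2; 2 taken => place at 3.
780 hashes to 10; slot 10 is free => place at 10.
990 hashes to 0; slot 0 is free => place at 0.
Table: [990, —, 112, 794, —, —, —, 689, —, —, 780]
Lookup 794: h=2, probe 2,3 → found at 3.

2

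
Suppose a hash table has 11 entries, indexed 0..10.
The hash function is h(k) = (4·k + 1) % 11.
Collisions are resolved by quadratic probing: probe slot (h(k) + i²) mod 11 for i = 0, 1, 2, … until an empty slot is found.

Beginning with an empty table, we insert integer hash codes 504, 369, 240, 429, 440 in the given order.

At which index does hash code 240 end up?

5

504 hashes to 4; slot 4 is free → place at 4.
369 hashes to 3; slot 3 is free → place at 3.
240 hashes to 4; 4 taken → place at 5.
429 hashes to 1; slot 1 is free → place at 1.
440 hashes to 1; 1 taken → place at 2.
Table: [—, 429, 440, 369, 504, 240, —, —, —, —, —]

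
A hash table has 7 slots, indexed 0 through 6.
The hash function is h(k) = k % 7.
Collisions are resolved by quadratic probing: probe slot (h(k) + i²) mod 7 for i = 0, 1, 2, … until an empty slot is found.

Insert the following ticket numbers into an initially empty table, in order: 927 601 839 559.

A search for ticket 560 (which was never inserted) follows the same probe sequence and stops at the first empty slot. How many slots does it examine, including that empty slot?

927: h=3 -> slot 3
601: h=6 -> slot 6
839: h=6, probe 6,0 -> slot 0
559: h=6, probe 6,0,3,1 -> slot 1
Table: [839, 559, ., 927, ., ., 601]
Lookup 560: h=0, probe 0,1,4 → slot 4 empty, not found.

3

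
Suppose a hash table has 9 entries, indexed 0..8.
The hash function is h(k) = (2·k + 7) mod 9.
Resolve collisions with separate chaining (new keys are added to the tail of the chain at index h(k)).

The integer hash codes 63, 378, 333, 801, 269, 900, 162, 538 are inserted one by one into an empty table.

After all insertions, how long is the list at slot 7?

6

Insert 63: h=7, bucket 7 empty → new chain.
Insert 378: h=7, bucket 7 nonempty → append to chain.
Insert 333: h=7, bucket 7 nonempty → append to chain.
Insert 801: h=7, bucket 7 nonempty → append to chain.
Insert 269: h=5, bucket 5 empty → new chain.
Insert 900: h=7, bucket 7 nonempty → append to chain.
Insert 162: h=7, bucket 7 nonempty → append to chain.
Insert 538: h=3, bucket 3 empty → new chain.
Final buckets:
0: .
1: .
2: .
3: 538
4: .
5: 269
6: .
7: 63 -> 378 -> 333 -> 801 -> 900 -> 162
8: .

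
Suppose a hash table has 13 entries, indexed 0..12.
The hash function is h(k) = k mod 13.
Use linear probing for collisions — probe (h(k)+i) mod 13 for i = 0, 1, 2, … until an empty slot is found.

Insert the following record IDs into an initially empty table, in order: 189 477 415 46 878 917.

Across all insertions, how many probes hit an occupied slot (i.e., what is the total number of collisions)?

8

189 hashes to 7; slot 7 is free => place at 7.
477 hashes to 9; slot 9 is free => place at 9.
415 hashes to 12; slot 12 is free => place at 12.
46 hashes to 7; 7 taken => place at 8.
878 hashes to 7; 7,8,9 taken => place at 10.
917 hashes to 7; 7,8,9,10 taken => place at 11.
Table: [-, -, -, -, -, -, -, 189, 46, 477, 878, 917, 415]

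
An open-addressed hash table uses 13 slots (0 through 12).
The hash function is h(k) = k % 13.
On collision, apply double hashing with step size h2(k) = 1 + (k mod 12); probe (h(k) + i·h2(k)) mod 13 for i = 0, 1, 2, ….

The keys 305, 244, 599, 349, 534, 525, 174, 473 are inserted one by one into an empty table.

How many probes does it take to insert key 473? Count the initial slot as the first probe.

Insert 305: h=6, slot 6 empty → index 6.
Insert 244: h=10, slot 10 empty → index 10.
Insert 599: h=1, slot 1 empty → index 1.
Insert 349: h=11, slot 11 empty → index 11.
Insert 534: h=1, h2=7, slot 1 occupied → index 8.
Insert 525: h=5, slot 5 empty → index 5.
Insert 174: h=5, h2=7, slot 5 occupied → index 12.
Insert 473: h=5, h2=6, slots 5,11 occupied → index 4.
Table: [_, 599, _, _, 473, 525, 305, _, 534, _, 244, 349, 174]

3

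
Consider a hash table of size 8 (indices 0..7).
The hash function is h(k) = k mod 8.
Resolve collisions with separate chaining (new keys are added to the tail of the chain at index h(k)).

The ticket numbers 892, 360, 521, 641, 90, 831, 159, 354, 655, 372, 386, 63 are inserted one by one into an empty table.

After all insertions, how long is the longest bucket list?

4

Insert 892: h=4, bucket 4 empty → new chain.
Insert 360: h=0, bucket 0 empty → new chain.
Insert 521: h=1, bucket 1 empty → new chain.
Insert 641: h=1, bucket 1 nonempty → append to chain.
Insert 90: h=2, bucket 2 empty → new chain.
Insert 831: h=7, bucket 7 empty → new chain.
Insert 159: h=7, bucket 7 nonempty → append to chain.
Insert 354: h=2, bucket 2 nonempty → append to chain.
Insert 655: h=7, bucket 7 nonempty → append to chain.
Insert 372: h=4, bucket 4 nonempty → append to chain.
Insert 386: h=2, bucket 2 nonempty → append to chain.
Insert 63: h=7, bucket 7 nonempty → append to chain.
Final buckets:
0: 360
1: 521 -> 641
2: 90 -> 354 -> 386
3: .
4: 892 -> 372
5: .
6: .
7: 831 -> 159 -> 655 -> 63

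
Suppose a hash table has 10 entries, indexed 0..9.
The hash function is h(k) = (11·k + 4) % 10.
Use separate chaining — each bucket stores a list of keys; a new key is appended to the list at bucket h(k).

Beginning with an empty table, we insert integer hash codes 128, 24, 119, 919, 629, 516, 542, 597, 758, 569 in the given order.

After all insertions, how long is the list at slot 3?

4

128 → bucket 2
24 → bucket 8
119 → bucket 3
919 → bucket 3 (collision)
629 → bucket 3 (collision)
516 → bucket 0
542 → bucket 6
597 → bucket 1
758 → bucket 2 (collision)
569 → bucket 3 (collision)
Final buckets:
0: 516
1: 597
2: 128 -> 758
3: 119 -> 919 -> 629 -> 569
4: -
5: -
6: 542
7: -
8: 24
9: -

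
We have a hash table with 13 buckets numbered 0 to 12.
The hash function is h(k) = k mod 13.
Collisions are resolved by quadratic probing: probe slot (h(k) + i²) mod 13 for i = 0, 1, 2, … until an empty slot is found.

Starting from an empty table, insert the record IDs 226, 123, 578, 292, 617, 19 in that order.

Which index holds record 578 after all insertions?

226: h=5 → slot 5
123: h=6 → slot 6
578: h=6, probe 6,7 → slot 7
292: h=6, probe 6,7,10 → slot 10
617: h=6, probe 6,7,10,2 → slot 2
19: h=6, probe 6,7,10,2,9 → slot 9
Table: [., ., 617, ., ., 226, 123, 578, ., 19, 292, ., .]

7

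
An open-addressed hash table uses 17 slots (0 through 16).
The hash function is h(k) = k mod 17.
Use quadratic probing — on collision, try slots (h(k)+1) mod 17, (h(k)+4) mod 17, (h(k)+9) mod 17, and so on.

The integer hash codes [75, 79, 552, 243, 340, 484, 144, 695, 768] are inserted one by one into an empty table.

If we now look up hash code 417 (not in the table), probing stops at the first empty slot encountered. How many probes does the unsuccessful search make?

2

75 hashes to 7; slot 7 is free -> place at 7.
79 hashes to 11; slot 11 is free -> place at 11.
552 hashes to 8; slot 8 is free -> place at 8.
243 hashes to 5; slot 5 is free -> place at 5.
340 hashes to 0; slot 0 is free -> place at 0.
484 hashes to 8; 8 taken -> place at 9.
144 hashes to 8; 8,9 taken -> place at 12.
695 hashes to 15; slot 15 is free -> place at 15.
768 hashes to 3; slot 3 is free -> place at 3.
Table: [340, —, —, 768, —, 243, —, 75, 552, 484, —, 79, 144, —, —, 695, —]
Lookup 417: h=9, probe 9,10 → slot 10 empty, not found.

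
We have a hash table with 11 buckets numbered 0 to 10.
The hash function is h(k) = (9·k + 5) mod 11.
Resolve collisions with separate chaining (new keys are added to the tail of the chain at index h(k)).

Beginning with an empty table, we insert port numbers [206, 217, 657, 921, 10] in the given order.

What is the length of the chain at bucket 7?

Insert 206: h=0, bucket 0 empty -> new chain.
Insert 217: h=0, bucket 0 nonempty -> append to chain.
Insert 657: h=0, bucket 0 nonempty -> append to chain.
Insert 921: h=0, bucket 0 nonempty -> append to chain.
Insert 10: h=7, bucket 7 empty -> new chain.
Final buckets:
0: 206 -> 217 -> 657 -> 921
1: _
2: _
3: _
4: _
5: _
6: _
7: 10
8: _
9: _
10: _

1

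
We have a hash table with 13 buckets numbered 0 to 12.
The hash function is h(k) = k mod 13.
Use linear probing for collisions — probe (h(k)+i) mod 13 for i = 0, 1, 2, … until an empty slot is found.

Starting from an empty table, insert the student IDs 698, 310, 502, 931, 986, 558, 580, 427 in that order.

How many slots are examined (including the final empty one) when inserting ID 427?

Insert 698: h=9, slot 9 empty -> index 9.
Insert 310: h=11, slot 11 empty -> index 11.
Insert 502: h=8, slot 8 empty -> index 8.
Insert 931: h=8, slots 8,9 occupied -> index 10.
Insert 986: h=11, slot 11 occupied -> index 12.
Insert 558: h=12, slot 12 occupied -> index 0.
Insert 580: h=8, slots 8,9,10,11,12,0 occupied -> index 1.
Insert 427: h=11, slots 11,12,0,1 occupied -> index 2.
Table: [558, 580, 427, —, —, —, —, —, 502, 698, 931, 310, 986]

5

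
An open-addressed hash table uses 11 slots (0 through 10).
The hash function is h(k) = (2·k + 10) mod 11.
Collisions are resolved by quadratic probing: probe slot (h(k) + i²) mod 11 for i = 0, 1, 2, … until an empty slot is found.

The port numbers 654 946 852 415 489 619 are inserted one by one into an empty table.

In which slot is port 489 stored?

7

654 hashes to 9; slot 9 is free => place at 9.
946 hashes to 10; slot 10 is free => place at 10.
852 hashes to 9; 9,10 taken => place at 2.
415 hashes to 4; slot 4 is free => place at 4.
489 hashes to 9; 9,10,2 taken => place at 7.
619 hashes to 5; slot 5 is free => place at 5.
Table: [., ., 852, ., 415, 619, ., 489, ., 654, 946]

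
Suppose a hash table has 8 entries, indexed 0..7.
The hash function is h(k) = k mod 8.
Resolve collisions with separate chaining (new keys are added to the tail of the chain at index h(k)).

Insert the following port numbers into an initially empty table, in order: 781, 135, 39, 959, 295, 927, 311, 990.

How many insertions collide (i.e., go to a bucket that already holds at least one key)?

Insert 781: h=5, bucket 5 empty -> new chain.
Insert 135: h=7, bucket 7 empty -> new chain.
Insert 39: h=7, bucket 7 nonempty -> append to chain.
Insert 959: h=7, bucket 7 nonempty -> append to chain.
Insert 295: h=7, bucket 7 nonempty -> append to chain.
Insert 927: h=7, bucket 7 nonempty -> append to chain.
Insert 311: h=7, bucket 7 nonempty -> append to chain.
Insert 990: h=6, bucket 6 empty -> new chain.
Final buckets:
0: .
1: .
2: .
3: .
4: .
5: 781
6: 990
7: 135 -> 39 -> 959 -> 295 -> 927 -> 311

5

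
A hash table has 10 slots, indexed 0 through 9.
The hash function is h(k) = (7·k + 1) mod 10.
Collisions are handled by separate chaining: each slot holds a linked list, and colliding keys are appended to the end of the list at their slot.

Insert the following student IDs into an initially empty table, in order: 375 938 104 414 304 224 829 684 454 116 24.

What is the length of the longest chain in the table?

7

Insert 375: h=6, bucket 6 empty → new chain.
Insert 938: h=7, bucket 7 empty → new chain.
Insert 104: h=9, bucket 9 empty → new chain.
Insert 414: h=9, bucket 9 nonempty → append to chain.
Insert 304: h=9, bucket 9 nonempty → append to chain.
Insert 224: h=9, bucket 9 nonempty → append to chain.
Insert 829: h=4, bucket 4 empty → new chain.
Insert 684: h=9, bucket 9 nonempty → append to chain.
Insert 454: h=9, bucket 9 nonempty → append to chain.
Insert 116: h=3, bucket 3 empty → new chain.
Insert 24: h=9, bucket 9 nonempty → append to chain.
Final buckets:
0: -
1: -
2: -
3: 116
4: 829
5: -
6: 375
7: 938
8: -
9: 104 -> 414 -> 304 -> 224 -> 684 -> 454 -> 24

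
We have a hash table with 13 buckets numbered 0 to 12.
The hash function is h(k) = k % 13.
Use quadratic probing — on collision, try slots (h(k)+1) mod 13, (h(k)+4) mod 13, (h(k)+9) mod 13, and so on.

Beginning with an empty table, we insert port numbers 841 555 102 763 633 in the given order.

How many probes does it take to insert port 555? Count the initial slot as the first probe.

2

Insert 841: h=9, slot 9 empty => index 9.
Insert 555: h=9, slot 9 occupied => index 10.
Insert 102: h=11, slot 11 empty => index 11.
Insert 763: h=9, slots 9,10 occupied => index 0.
Insert 633: h=9, slots 9,10,0 occupied => index 5.
Table: [763, _, _, _, _, 633, _, _, _, 841, 555, 102, _]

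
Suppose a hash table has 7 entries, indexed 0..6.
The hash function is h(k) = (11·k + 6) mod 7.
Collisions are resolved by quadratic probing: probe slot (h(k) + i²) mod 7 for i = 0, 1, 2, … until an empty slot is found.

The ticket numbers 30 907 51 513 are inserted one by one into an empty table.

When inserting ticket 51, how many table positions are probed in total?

3

30: h=0 -> slot 0
907: h=1 -> slot 1
51: h=0, probe 0,1,4 -> slot 4
513: h=0, probe 0,1,4,2 -> slot 2
Table: [30, 907, 513, ., 51, ., .]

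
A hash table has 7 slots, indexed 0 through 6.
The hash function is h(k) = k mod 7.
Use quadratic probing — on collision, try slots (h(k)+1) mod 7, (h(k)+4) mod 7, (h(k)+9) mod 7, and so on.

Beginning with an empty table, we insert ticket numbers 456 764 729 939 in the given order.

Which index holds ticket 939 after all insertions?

3

456 hashes to 1; slot 1 is free → place at 1.
764 hashes to 1; 1 taken → place at 2.
729 hashes to 1; 1,2 taken → place at 5.
939 hashes to 1; 1,2,5 taken → place at 3.
Table: [—, 456, 764, 939, —, 729, —]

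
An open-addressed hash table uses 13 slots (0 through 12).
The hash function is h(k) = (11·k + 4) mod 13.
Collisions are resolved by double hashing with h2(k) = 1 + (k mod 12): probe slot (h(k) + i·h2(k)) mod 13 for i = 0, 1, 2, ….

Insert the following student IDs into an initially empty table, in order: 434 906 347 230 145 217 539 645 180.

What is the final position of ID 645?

434 hashes to 7; slot 7 is free -> place at 7.
906 hashes to 12; slot 12 is free -> place at 12.
347 hashes to 12, h2=12; 12 taken -> place at 11.
230 hashes to 12, h2=3; 12 taken -> place at 2.
145 hashes to 0; slot 0 is free -> place at 0.
217 hashes to 12, h2=2; 12 taken -> place at 1.
539 hashes to 5; slot 5 is free -> place at 5.
645 hashes to 1, h2=10; 1,11 taken -> place at 8.
180 hashes to 8, h2=1; 8 taken -> place at 9.
Table: [145, 217, 230, -, -, 539, -, 434, 645, 180, -, 347, 906]

8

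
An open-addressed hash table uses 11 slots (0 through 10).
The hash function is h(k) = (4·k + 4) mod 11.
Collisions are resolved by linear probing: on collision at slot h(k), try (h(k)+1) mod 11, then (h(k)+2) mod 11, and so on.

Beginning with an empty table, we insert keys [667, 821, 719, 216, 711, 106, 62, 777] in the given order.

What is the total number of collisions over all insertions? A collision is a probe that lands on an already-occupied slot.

Insert 667: h=10, slot 10 empty => index 10.
Insert 821: h=10, slot 10 occupied => index 0.
Insert 719: h=9, slot 9 empty => index 9.
Insert 216: h=10, slots 10,0 occupied => index 1.
Insert 711: h=10, slots 10,0,1 occupied => index 2.
Insert 106: h=10, slots 10,0,1,2 occupied => index 3.
Insert 62: h=10, slots 10,0,1,2,3 occupied => index 4.
Insert 777: h=10, slots 10,0,1,2,3,4 occupied => index 5.
Table: [821, 216, 711, 106, 62, 777, -, -, -, 719, 667]

21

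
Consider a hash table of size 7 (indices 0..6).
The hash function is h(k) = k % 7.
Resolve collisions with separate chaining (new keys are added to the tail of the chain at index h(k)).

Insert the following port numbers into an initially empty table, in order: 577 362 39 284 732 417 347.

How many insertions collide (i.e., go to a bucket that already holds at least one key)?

577 → bucket 3
362 → bucket 5
39 → bucket 4
284 → bucket 4 (collision)
732 → bucket 4 (collision)
417 → bucket 4 (collision)
347 → bucket 4 (collision)
Final buckets:
0: -
1: -
2: -
3: 577
4: 39 -> 284 -> 732 -> 417 -> 347
5: 362
6: -

4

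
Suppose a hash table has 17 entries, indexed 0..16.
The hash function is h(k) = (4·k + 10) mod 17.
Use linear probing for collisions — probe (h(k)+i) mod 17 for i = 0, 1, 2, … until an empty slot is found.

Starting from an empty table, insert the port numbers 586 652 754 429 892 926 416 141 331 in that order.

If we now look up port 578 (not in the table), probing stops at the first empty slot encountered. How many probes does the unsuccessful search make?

586 hashes to 8; slot 8 is free -> place at 8.
652 hashes to 0; slot 0 is free -> place at 0.
754 hashes to 0; 0 taken -> place at 1.
429 hashes to 9; slot 9 is free -> place at 9.
892 hashes to 8; 8,9 taken -> place at 10.
926 hashes to 8; 8,9,10 taken -> place at 11.
416 hashes to 8; 8,9,10,11 taken -> place at 12.
141 hashes to 13; slot 13 is free -> place at 13.
331 hashes to 8; 8,9,10,11,12,13 taken -> place at 14.
Table: [652, 754, ., ., ., ., ., ., 586, 429, 892, 926, 416, 141, 331, ., .]
Lookup 578: h=10, probe 10,11,12,13,14,15 → slot 15 empty, not found.

6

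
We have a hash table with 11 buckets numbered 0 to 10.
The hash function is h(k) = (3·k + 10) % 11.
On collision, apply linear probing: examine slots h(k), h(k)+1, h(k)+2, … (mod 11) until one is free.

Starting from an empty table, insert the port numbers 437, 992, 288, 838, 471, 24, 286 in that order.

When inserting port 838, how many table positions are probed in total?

437 hashes to 1; slot 1 is free => place at 1.
992 hashes to 5; slot 5 is free => place at 5.
288 hashes to 5; 5 taken => place at 6.
838 hashes to 5; 5,6 taken => place at 7.
471 hashes to 4; slot 4 is free => place at 4.
24 hashes to 5; 5,6,7 taken => place at 8.
286 hashes to 10; slot 10 is free => place at 10.
Table: [., 437, ., ., 471, 992, 288, 838, 24, ., 286]

3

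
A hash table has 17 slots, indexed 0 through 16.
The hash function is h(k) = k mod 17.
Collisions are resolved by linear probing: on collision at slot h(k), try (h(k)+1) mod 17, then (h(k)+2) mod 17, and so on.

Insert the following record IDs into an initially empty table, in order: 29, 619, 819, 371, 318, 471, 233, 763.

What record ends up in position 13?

318

29 hashes to 12; slot 12 is free → place at 12.
619 hashes to 7; slot 7 is free → place at 7.
819 hashes to 3; slot 3 is free → place at 3.
371 hashes to 14; slot 14 is free → place at 14.
318 hashes to 12; 12 taken → place at 13.
471 hashes to 12; 12,13,14 taken → place at 15.
233 hashes to 12; 12,13,14,15 taken → place at 16.
763 hashes to 15; 15,16 taken → place at 0.
Table: [763, ., ., 819, ., ., ., 619, ., ., ., ., 29, 318, 371, 471, 233]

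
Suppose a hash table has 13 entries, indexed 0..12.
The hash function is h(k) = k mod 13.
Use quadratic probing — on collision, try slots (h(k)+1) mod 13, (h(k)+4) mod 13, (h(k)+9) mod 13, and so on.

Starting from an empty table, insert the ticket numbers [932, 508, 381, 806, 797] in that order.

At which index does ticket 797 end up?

932: h=9 → slot 9
508: h=1 → slot 1
381: h=4 → slot 4
806: h=0 → slot 0
797: h=4, probe 4,5 → slot 5
Table: [806, 508, —, —, 381, 797, —, —, —, 932, —, —, —]

5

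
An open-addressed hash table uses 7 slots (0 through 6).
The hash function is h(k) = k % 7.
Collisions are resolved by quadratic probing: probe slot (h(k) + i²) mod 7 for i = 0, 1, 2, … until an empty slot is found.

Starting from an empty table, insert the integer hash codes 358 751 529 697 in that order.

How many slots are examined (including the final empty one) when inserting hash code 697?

358: h=1 → slot 1
751: h=2 → slot 2
529: h=4 → slot 4
697: h=4, probe 4,5 → slot 5
Table: [., 358, 751, ., 529, 697, .]

2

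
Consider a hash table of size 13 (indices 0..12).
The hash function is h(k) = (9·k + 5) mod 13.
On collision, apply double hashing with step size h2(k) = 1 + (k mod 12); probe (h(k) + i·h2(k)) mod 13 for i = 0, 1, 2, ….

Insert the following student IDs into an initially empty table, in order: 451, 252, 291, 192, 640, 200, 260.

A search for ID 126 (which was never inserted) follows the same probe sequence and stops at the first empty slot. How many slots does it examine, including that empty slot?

451: h=8 => slot 8
252: h=11 => slot 11
291: h=11, h2=4, probe 11,2 => slot 2
192: h=4 => slot 4
640: h=6 => slot 6
200: h=11, h2=9, probe 11,7 => slot 7
260: h=5 => slot 5
Table: [_, _, 291, _, 192, 260, 640, 200, 451, _, _, 252, _]
Lookup 126: h=8, h2=7, probe 8,2,9 → slot 9 empty, not found.

3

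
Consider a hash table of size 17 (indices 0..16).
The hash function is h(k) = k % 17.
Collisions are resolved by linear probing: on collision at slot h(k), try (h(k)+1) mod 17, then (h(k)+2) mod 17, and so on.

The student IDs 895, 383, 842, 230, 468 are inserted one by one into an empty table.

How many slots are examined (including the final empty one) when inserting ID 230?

4

Insert 895: h=11, slot 11 empty → index 11.
Insert 383: h=9, slot 9 empty → index 9.
Insert 842: h=9, slot 9 occupied → index 10.
Insert 230: h=9, slots 9,10,11 occupied → index 12.
Insert 468: h=9, slots 9,10,11,12 occupied → index 13.
Table: [., ., ., ., ., ., ., ., ., 383, 842, 895, 230, 468, ., ., .]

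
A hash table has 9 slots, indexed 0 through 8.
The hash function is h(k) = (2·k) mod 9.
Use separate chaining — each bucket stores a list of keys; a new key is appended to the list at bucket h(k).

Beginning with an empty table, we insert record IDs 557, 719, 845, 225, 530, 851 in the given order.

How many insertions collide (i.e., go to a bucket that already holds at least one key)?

Insert 557: h=7, bucket 7 empty → new chain.
Insert 719: h=7, bucket 7 nonempty → append to chain.
Insert 845: h=7, bucket 7 nonempty → append to chain.
Insert 225: h=0, bucket 0 empty → new chain.
Insert 530: h=7, bucket 7 nonempty → append to chain.
Insert 851: h=1, bucket 1 empty → new chain.
Final buckets:
0: 225
1: 851
2: —
3: —
4: —
5: —
6: —
7: 557 -> 719 -> 845 -> 530
8: —

3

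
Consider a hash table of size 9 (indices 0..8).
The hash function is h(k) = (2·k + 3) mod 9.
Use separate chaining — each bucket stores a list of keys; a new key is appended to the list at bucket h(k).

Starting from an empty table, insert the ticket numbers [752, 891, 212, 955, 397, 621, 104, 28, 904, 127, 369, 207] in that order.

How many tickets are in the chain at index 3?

4

752 -> bucket 4
891 -> bucket 3
212 -> bucket 4 (collision)
955 -> bucket 5
397 -> bucket 5 (collision)
621 -> bucket 3 (collision)
104 -> bucket 4 (collision)
28 -> bucket 5 (collision)
904 -> bucket 2
127 -> bucket 5 (collision)
369 -> bucket 3 (collision)
207 -> bucket 3 (collision)
Final buckets:
0: _
1: _
2: 904
3: 891 -> 621 -> 369 -> 207
4: 752 -> 212 -> 104
5: 955 -> 397 -> 28 -> 127
6: _
7: _
8: _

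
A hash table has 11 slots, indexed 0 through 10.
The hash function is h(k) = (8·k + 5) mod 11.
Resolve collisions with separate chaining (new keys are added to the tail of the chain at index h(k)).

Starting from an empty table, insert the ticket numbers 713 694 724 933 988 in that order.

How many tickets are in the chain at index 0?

4

Insert 713: h=0, bucket 0 empty -> new chain.
Insert 694: h=2, bucket 2 empty -> new chain.
Insert 724: h=0, bucket 0 nonempty -> append to chain.
Insert 933: h=0, bucket 0 nonempty -> append to chain.
Insert 988: h=0, bucket 0 nonempty -> append to chain.
Final buckets:
0: 713 -> 724 -> 933 -> 988
1: —
2: 694
3: —
4: —
5: —
6: —
7: —
8: —
9: —
10: —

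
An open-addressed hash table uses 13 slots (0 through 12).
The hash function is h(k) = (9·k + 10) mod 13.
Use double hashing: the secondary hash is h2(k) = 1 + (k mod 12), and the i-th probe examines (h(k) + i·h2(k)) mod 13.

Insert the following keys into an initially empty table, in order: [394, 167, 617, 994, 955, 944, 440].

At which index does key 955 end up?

2

Insert 394: h=7, slot 7 empty => index 7.
Insert 167: h=5, slot 5 empty => index 5.
Insert 617: h=12, slot 12 empty => index 12.
Insert 994: h=12, h2=11, slot 12 occupied => index 10.
Insert 955: h=12, h2=8, slots 12,7 occupied => index 2.
Insert 944: h=4, slot 4 empty => index 4.
Insert 440: h=5, h2=9, slot 5 occupied => index 1.
Table: [_, 440, 955, _, 944, 167, _, 394, _, _, 994, _, 617]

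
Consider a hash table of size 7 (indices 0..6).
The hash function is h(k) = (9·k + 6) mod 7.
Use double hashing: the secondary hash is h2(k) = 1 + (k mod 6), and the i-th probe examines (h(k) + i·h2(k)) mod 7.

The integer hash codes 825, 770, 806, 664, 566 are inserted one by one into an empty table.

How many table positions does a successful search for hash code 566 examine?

825 hashes to 4; slot 4 is free → place at 4.
770 hashes to 6; slot 6 is free → place at 6.
806 hashes to 1; slot 1 is free → place at 1.
664 hashes to 4, h2=5; 4 taken → place at 2.
566 hashes to 4, h2=3; 4 taken → place at 0.
Table: [566, 806, 664, _, 825, _, 770]
Lookup 566: h=4, h2=3, probe 4,0 → found at 0.

2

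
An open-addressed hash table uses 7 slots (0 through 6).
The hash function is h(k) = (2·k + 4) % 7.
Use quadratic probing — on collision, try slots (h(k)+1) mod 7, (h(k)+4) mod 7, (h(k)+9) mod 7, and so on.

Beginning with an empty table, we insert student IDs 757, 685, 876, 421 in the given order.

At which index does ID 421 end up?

757: h=6 => slot 6
685: h=2 => slot 2
876: h=6, probe 6,0 => slot 0
421: h=6, probe 6,0,3 => slot 3
Table: [876, ∅, 685, 421, ∅, ∅, 757]

3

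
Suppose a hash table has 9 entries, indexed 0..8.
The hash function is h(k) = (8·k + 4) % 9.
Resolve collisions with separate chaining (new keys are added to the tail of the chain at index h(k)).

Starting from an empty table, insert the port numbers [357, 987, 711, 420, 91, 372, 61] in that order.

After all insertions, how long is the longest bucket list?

Insert 357: h=7, bucket 7 empty → new chain.
Insert 987: h=7, bucket 7 nonempty → append to chain.
Insert 711: h=4, bucket 4 empty → new chain.
Insert 420: h=7, bucket 7 nonempty → append to chain.
Insert 91: h=3, bucket 3 empty → new chain.
Insert 372: h=1, bucket 1 empty → new chain.
Insert 61: h=6, bucket 6 empty → new chain.
Final buckets:
0: -
1: 372
2: -
3: 91
4: 711
5: -
6: 61
7: 357 -> 987 -> 420
8: -

3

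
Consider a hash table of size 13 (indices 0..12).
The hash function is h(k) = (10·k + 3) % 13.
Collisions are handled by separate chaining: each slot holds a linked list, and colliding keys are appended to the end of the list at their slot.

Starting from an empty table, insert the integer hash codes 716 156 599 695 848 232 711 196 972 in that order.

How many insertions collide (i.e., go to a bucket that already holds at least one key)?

2

Insert 716: h=0, bucket 0 empty → new chain.
Insert 156: h=3, bucket 3 empty → new chain.
Insert 599: h=0, bucket 0 nonempty → append to chain.
Insert 695: h=11, bucket 11 empty → new chain.
Insert 848: h=7, bucket 7 empty → new chain.
Insert 232: h=9, bucket 9 empty → new chain.
Insert 711: h=2, bucket 2 empty → new chain.
Insert 196: h=0, bucket 0 nonempty → append to chain.
Insert 972: h=12, bucket 12 empty → new chain.
Final buckets:
0: 716 -> 599 -> 196
1: ∅
2: 711
3: 156
4: ∅
5: ∅
6: ∅
7: 848
8: ∅
9: 232
10: ∅
11: 695
12: 972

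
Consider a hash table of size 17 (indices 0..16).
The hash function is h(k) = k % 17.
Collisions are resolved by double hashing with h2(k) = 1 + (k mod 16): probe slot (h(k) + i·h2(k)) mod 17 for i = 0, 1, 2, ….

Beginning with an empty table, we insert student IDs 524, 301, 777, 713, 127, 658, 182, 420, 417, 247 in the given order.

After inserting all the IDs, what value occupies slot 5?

524 hashes to 14; slot 14 is free -> place at 14.
301 hashes to 12; slot 12 is free -> place at 12.
777 hashes to 12, h2=10; 12 taken -> place at 5.
713 hashes to 16; slot 16 is free -> place at 16.
127 hashes to 8; slot 8 is free -> place at 8.
658 hashes to 12, h2=3; 12 taken -> place at 15.
182 hashes to 12, h2=7; 12 taken -> place at 2.
420 hashes to 12, h2=5; 12 taken -> place at 0.
417 hashes to 9; slot 9 is free -> place at 9.
247 hashes to 9, h2=8; 9,0,8,16 taken -> place at 7.
Table: [420, ., 182, ., ., 777, ., 247, 127, 417, ., ., 301, ., 524, 658, 713]

777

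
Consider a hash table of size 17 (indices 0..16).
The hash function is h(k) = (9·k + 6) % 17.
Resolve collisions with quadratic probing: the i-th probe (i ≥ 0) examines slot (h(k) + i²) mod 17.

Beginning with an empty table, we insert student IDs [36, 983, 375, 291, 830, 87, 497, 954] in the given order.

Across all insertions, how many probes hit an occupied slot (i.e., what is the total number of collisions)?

36 hashes to 7; slot 7 is free → place at 7.
983 hashes to 13; slot 13 is free → place at 13.
375 hashes to 15; slot 15 is free → place at 15.
291 hashes to 7; 7 taken → place at 8.
830 hashes to 13; 13 taken → place at 14.
87 hashes to 7; 7,8 taken → place at 11.
497 hashes to 8; 8 taken → place at 9.
954 hashes to 7; 7,8,11 taken → place at 16.
Table: [., ., ., ., ., ., ., 36, 291, 497, ., 87, ., 983, 830, 375, 954]

8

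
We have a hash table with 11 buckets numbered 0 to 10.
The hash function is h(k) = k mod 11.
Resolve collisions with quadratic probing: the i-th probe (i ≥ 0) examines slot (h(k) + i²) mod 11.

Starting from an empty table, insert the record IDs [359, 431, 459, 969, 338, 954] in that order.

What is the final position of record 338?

359 hashes to 7; slot 7 is free => place at 7.
431 hashes to 2; slot 2 is free => place at 2.
459 hashes to 8; slot 8 is free => place at 8.
969 hashes to 1; slot 1 is free => place at 1.
338 hashes to 8; 8 taken => place at 9.
954 hashes to 8; 8,9,1 taken => place at 6.
Table: [_, 969, 431, _, _, _, 954, 359, 459, 338, _]

9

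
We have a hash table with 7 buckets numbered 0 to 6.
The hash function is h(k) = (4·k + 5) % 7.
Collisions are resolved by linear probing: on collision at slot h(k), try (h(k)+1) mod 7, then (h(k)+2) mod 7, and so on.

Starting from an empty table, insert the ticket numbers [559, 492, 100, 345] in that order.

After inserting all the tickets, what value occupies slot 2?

345

559 hashes to 1; slot 1 is free → place at 1.
492 hashes to 6; slot 6 is free → place at 6.
100 hashes to 6; 6 taken → place at 0.
345 hashes to 6; 6,0,1 taken → place at 2.
Table: [100, 559, 345, _, _, _, 492]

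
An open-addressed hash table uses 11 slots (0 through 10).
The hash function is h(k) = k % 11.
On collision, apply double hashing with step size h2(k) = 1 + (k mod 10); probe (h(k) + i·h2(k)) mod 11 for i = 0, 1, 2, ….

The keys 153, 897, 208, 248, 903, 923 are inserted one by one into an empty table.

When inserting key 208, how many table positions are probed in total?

153 hashes to 10; slot 10 is free → place at 10.
897 hashes to 6; slot 6 is free → place at 6.
208 hashes to 10, h2=9; 10 taken → place at 8.
248 hashes to 6, h2=9; 6 taken → place at 4.
903 hashes to 1; slot 1 is free → place at 1.
923 hashes to 10, h2=4; 10 taken → place at 3.
Table: [., 903, ., 923, 248, ., 897, ., 208, ., 153]

2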